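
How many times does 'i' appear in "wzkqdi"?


Input string: 'wzkqdi'
Target character: 'i'
Scan each position: s[5]='i'
Matches found at indices: 5
Total: 1


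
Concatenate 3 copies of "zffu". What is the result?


Input string: 'zffu'
Operation: repeat 3 times
Concatenation: 'zffu' + 'zffu' + 'zffu'
Result: zffuzffuzffu


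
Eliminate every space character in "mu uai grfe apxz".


Input string: 'mu uai grfe apxz'
Operation: remove all spaces
Words: 'mu', 'uai', 'grfe', 'apxz'
Join without spaces: muuaigrfeapxz


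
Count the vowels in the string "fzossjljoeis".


Input string: 'fzossjljoeis'
Operation: count vowels (a, e, i, o, u)
Scan: s[0]='f', s[1]='z', s[2]='o' (vowel), s[3]='s', s[4]='s', s[5]='j', s[6]='l', s[7]='j', s[8]='o' (vowel), s[9]='e' (vowel), s[10]='i' (vowel), s[11]='s'
Vowels found: 4
Result: 4


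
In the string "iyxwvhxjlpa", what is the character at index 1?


Input string: 'iyxwvhxjlpa'
Operation: get character at index 1
Index mapping: s[0]='i', s[1]='y'
Result: 'y'


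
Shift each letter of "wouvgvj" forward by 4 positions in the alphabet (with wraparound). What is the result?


Input: 'wouvgvj', shift = 4
Operation: for each letter, (position + 4) mod 26
Mapping: 'w'(22+4=26, 26 mod 26=0)->'a', 'o'(14+4=18)->'s', 'u'(20+4=24)->'y', 'v'(21+4=25)->'z', 'g'(6+4=10)->'k', 'v'(21+4=25)->'z', 'j'(9+4=13)->'n'
Result: asyzkzn


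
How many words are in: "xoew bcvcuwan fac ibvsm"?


Input string: 'xoew bcvcuwan fac ibvsm'
Operation: split by spaces
Words found: 'xoew', 'bcvcuwan', 'fac', 'ibvsm'
Word count: 4


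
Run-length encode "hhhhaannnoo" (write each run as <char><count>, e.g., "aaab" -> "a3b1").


Input: 'hhhhaannnoo'
Operation: identify consecutive runs
Runs: 'hhhh' -> h4, 'aa' -> a2, 'nnn' -> n3, 'oo' -> o2
Encoded: h4a2n3o2


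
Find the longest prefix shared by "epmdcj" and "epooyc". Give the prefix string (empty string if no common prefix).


String 1: 'epmdcj'
String 2: 'epooyc'
Compare position by position:
pos 0: 'e' vs 'e' match
pos 1: 'p' vs 'p' match
pos 2: 'm' vs 'o' differ -> stop
Longest common prefix: "ep" (length 2)


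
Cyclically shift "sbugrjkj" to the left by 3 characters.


Input: 'sbugrjkj', shift = 3
Operation: split at index 3 and swap parts
Front part s[0:3] = 'sbu'
Back part s[3:] = 'grjkj'
Rotated = back + front = 'grjkj' + 'sbu'
Result: grjkjsbu


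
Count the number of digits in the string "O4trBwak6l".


Input string: 'O4trBwak6l'
Operation: count digit characters (0-9)
Scan: 'O', '4'(digit), 't', 'r', 'B', 'w', 'a', 'k', '6'(digit), 'l'
Digits found: 2
Result: 2


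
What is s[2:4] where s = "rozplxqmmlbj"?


Input string: 'rozplxqmmlbj'
Operation: slice [2:4]
Extract characters: s[2]='z', s[3]='p'
Result: zp


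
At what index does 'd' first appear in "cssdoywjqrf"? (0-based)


Input string: 'cssdoywjqrf'
Target: 'd'
Scanning left to right: s[0]='c', s[1]='s', s[2]='s', s[3]='d'
First match at index: 3


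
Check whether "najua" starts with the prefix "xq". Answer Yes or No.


Input string: 'najua'
Prefix to check: 'xq'
First 2 characters of input: 'na'
Match: False
Result: No


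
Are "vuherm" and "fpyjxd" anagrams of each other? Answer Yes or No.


String 1: 'vuherm' -> sorted: 'ehmruv'
String 2: 'fpyjxd' -> sorted: 'dfjpxy'
Compare sorted forms: 'ehmruv' != 'dfjpxy'
Anagram: No


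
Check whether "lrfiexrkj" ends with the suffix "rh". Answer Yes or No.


Input string: 'lrfiexrkj'
Suffix to check: 'rh'
Last 2 characters of input: 'kj'
Match: False
Result: No


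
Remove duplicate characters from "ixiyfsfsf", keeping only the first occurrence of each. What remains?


Input: 'ixiyfsfsf'
Operation: keep first occurrence of each character
Scan: s[0]='i' new -> keep; s[1]='x' new -> keep; s[2]='i' seen -> skip; s[3]='y' new -> keep; s[4]='f' new -> keep; s[5]='s' new -> keep; s[6]='f' seen -> skip; s[7]='s' seen -> skip; s[8]='f' seen -> skip
Result: ixyfs


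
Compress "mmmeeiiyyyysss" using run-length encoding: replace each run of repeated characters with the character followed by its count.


Input: 'mmmeeiiyyyysss'
Operation: identify consecutive runs
Runs: 'mmm' -> m3, 'ee' -> e2, 'ii' -> i2, 'yyyy' -> y4, 'sss' -> s3
Encoded: m3e2i2y4s3


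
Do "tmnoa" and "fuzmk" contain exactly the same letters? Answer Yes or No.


String 1: 'tmnoa' -> sorted: 'amnot'
String 2: 'fuzmk' -> sorted: 'fkmuz'
Compare sorted forms: 'amnot' != 'fkmuz'
Anagram: No


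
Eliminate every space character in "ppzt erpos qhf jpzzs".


Input string: 'ppzt erpos qhf jpzzs'
Operation: remove all spaces
Words: 'ppzt', 'erpos', 'qhf', 'jpzzs'
Join without spaces: ppzterposqhfjpzzs


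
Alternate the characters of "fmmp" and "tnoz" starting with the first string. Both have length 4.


String 1: 'fmmp'
String 2: 'tnoz'
Operation: alternate characters
Pairs: 'f'+'t', 'm'+'n', 'm'+'o', 'p'+'z'
Result: ftmnmopz


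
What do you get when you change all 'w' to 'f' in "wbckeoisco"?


Input string: 'wbckeoisco'
Operation: replace 'w' with 'f'
Positions of 'w': 0
After replacement: fbckeoisco


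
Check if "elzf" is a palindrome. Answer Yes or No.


Input string: 'elzf'
Reversed: 'fzle'
Compare pairs: s[0]='e' vs s[3]='f' (mismatch), s[1]='l' vs s[2]='z' (mismatch)
Palindrome: No


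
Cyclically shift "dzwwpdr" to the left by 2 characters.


Input: 'dzwwpdr', shift = 2
Operation: split at index 2 and swap parts
Front part s[0:2] = 'dz'
Back part s[2:] = 'wwpdr'
Rotated = back + front = 'wwpdr' + 'dz'
Result: wwpdrdz


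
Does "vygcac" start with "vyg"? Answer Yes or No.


Input string: 'vygcac'
Prefix to check: 'vyg'
First 3 characters of input: 'vyg'
Match: True
Result: Yes


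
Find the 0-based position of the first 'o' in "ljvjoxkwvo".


Input string: 'ljvjoxkwvo'
Target: 'o'
Scanning left to right: s[0]='l', s[1]='j', s[2]='v', s[3]='j', s[4]='o'
First match at index: 4


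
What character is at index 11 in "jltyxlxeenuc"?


Input string: 'jltyxlxeenuc'
Operation: get character at index 11
Index mapping: s[0]='j', s[1]='l', s[2]='t', s[3]='y', s[4]='x', s[5]='l', s[6]='x', s[7]='e', s[8]='e', s[9]='n', s[10]='u', s[11]='c'
Result: 'c'


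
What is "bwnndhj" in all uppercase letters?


Input string: 'bwnndhj'
Operation: convert each letter to uppercase
Mapping: 'b'->'B', 'w'->'W', 'n'->'N', 'n'->'N', 'd'->'D', 'h'->'H', 'j'->'J'
Result: BWNNDHJ


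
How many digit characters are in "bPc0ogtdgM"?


Input string: 'bPc0ogtdgM'
Operation: count digit characters (0-9)
Scan: 'b', 'P', 'c', '0'(digit), 'o', 'g', 't', 'd', 'g', 'M'
Digits found: 1
Result: 1


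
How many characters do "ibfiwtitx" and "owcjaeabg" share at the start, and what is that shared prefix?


String 1: 'ibfiwtitx'
String 2: 'owcjaeabg'
Compare position by position:
pos 0: 'i' vs 'o' differ -> stop
Longest common prefix: "" (length 0)


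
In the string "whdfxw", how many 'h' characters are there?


Input string: 'whdfxw'
Target character: 'h'
Scan each position: s[1]='h'
Matches found at indices: 1
Total: 1


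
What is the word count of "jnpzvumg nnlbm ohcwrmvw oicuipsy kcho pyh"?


Input string: 'jnpzvumg nnlbm ohcwrmvw oicuipsy kcho pyh'
Operation: split by spaces
Words found: 'jnpzvumg', 'nnlbm', 'ohcwrmvw', 'oicuipsy', 'kcho', 'pyh'
Word count: 6


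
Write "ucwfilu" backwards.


Input string: 'ucwfilu'
Operation: reverse character order
Original order: 'u' -> 'c' -> 'w' -> 'f' -> 'i' -> 'l' -> 'u'
Reversed order: 'u' -> 'l' -> 'i' -> 'f' -> 'w' -> 'c' -> 'u'
Result: ulifwcu


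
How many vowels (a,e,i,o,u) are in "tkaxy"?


Input string: 'tkaxy'
Operation: count vowels (a, e, i, o, u)
Scan: s[0]='t', s[1]='k', s[2]='a' (vowel), s[3]='x', s[4]='y'
Vowels found: 1
Result: 1


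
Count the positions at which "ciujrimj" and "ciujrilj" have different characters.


String 1: 'ciujrimj'
String 2: 'ciujrilj'
Compare each position: pos 0: 'c'=='c', pos 1: 'i'=='i', pos 2: 'u'=='u', pos 3: 'j'=='j', pos 4: 'r'=='r', pos 5: 'i'=='i', pos 6: 'm'!='l', pos 7: 'j'=='j'
Differing positions: 1
Hamming distance: 1


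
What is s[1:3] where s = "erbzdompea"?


Input string: 'erbzdompea'
Operation: slice [1:3]
Extract characters: s[1]='r', s[2]='b'
Result: rb


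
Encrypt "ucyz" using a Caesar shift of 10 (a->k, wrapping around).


Input: 'ucyz', shift = 10
Operation: for each letter, (position + 10) mod 26
Mapping: 'u'(20+10=30, 30 mod 26=4)->'e', 'c'(2+10=12)->'m', 'y'(24+10=34, 34 mod 26=8)->'i', 'z'(25+10=35, 35 mod 26=9)->'j'
Result: emij


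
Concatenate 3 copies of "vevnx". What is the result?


Input string: 'vevnx'
Operation: repeat 3 times
Concatenation: 'vevnx' + 'vevnx' + 'vevnx'
Result: vevnxvevnxvevnx


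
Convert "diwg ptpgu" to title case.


Input string: 'diwg ptpgu'
Operation: capitalize first letter of each word
Word transformations: 'diwg'->'Diwg', 'ptpgu'->'Ptpgu'
Result: Diwg Ptpgu


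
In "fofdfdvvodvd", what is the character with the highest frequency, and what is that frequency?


Input: 'fofdfdvvodvd'
Operation: tally each character
Counts: 'd':4, 'f':3, 'o':2, 'v':3
Maximum: 'd' appears 4 times


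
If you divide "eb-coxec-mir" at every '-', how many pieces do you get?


Input string: 'eb-coxec-mir'
Delimiter: '-'
Split result: 'eb', 'coxec', 'mir'
Number of parts: 3


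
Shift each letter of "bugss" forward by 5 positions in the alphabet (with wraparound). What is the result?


Input: 'bugss', shift = 5
Operation: for each letter, (position + 5) mod 26
Mapping: 'b'(1+5=6)->'g', 'u'(20+5=25)->'z', 'g'(6+5=11)->'l', 's'(18+5=23)->'x', 's'(18+5=23)->'x'
Result: gzlxx


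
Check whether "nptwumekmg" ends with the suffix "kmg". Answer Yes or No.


Input string: 'nptwumekmg'
Suffix to check: 'kmg'
Last 3 characters of input: 'kmg'
Match: True
Result: Yes


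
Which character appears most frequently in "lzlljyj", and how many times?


Input: 'lzlljyj'
Operation: tally each character
Counts: 'j':2, 'l':3, 'y':1, 'z':1
Maximum: 'l' appears 3 times


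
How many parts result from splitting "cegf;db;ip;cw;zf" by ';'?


Input string: 'cegf;db;ip;cw;zf'
Delimiter: ';'
Split result: 'cegf', 'db', 'ip', 'cw', 'zf'
Number of parts: 5


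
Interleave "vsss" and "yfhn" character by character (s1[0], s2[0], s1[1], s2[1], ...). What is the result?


String 1: 'vsss'
String 2: 'yfhn'
Operation: alternate characters
Pairs: 'v'+'y', 's'+'f', 's'+'h', 's'+'n'
Result: vysfshsn


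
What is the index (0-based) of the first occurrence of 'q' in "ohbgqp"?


Input string: 'ohbgqp'
Target: 'q'
Scanning left to right: s[0]='o', s[1]='h', s[2]='b', s[3]='g', s[4]='q'
First match at index: 4


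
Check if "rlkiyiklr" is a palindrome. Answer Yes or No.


Input string: 'rlkiyiklr'
Reversed: 'rlkiyiklr'
Compare pairs: s[0]='r' vs s[8]='r' (match), s[1]='l' vs s[7]='l' (match), s[2]='k' vs s[6]='k' (match), s[3]='i' vs s[5]='i' (match)
Palindrome: Yes


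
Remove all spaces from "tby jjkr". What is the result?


Input string: 'tby jjkr'
Operation: remove all spaces
Words: 'tby', 'jjkr'
Join without spaces: tbyjjkr


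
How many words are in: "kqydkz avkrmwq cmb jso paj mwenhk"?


Input string: 'kqydkz avkrmwq cmb jso paj mwenhk'
Operation: split by spaces
Words found: 'kqydkz', 'avkrmwq', 'cmb', 'jso', 'paj', 'mwenhk'
Word count: 6


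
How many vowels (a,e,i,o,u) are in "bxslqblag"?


Input string: 'bxslqblag'
Operation: count vowels (a, e, i, o, u)
Scan: s[0]='b', s[1]='x', s[2]='s', s[3]='l', s[4]='q', s[5]='b', s[6]='l', s[7]='a' (vowel), s[8]='g'
Vowels found: 1
Result: 1


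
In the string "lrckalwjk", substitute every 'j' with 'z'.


Input string: 'lrckalwjk'
Operation: replace 'j' with 'z'
Positions of 'j': 7
After replacement: lrckalwzk


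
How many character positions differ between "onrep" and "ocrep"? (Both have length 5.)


String 1: 'onrep'
String 2: 'ocrep'
Compare each position: pos 0: 'o'=='o', pos 1: 'n'!='c', pos 2: 'r'=='r', pos 3: 'e'=='e', pos 4: 'p'=='p'
Differing positions: 1
Hamming distance: 1


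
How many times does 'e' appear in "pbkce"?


Input string: 'pbkce'
Target character: 'e'
Scan each position: s[4]='e'
Matches found at indices: 4
Total: 1


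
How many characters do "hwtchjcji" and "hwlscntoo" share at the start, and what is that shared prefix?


String 1: 'hwtchjcji'
String 2: 'hwlscntoo'
Compare position by position:
pos 0: 'h' vs 'h' match
pos 1: 'w' vs 'w' match
pos 2: 't' vs 'l' differ -> stop
Longest common prefix: "hw" (length 2)


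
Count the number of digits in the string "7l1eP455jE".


Input string: '7l1eP455jE'
Operation: count digit characters (0-9)
Scan: '7'(digit), 'l', '1'(digit), 'e', 'P', '4'(digit), '5'(digit), '5'(digit), 'j', 'E'
Digits found: 5
Result: 5


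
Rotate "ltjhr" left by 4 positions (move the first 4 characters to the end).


Input: 'ltjhr', shift = 4
Operation: split at index 4 and swap parts
Front part s[0:4] = 'ltjh'
Back part s[4:] = 'r'
Rotated = back + front = 'r' + 'ltjh'
Result: rltjh


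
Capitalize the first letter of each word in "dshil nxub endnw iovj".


Input string: 'dshil nxub endnw iovj'
Operation: capitalize first letter of each word
Word transformations: 'dshil'->'Dshil', 'nxub'->'Nxub', 'endnw'->'Endnw', 'iovj'->'Iovj'
Result: Dshil Nxub Endnw Iovj


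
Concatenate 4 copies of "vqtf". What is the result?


Input string: 'vqtf'
Operation: repeat 4 times
Concatenation: 'vqtf' + 'vqtf' + 'vqtf' + 'vqtf'
Result: vqtfvqtfvqtfvqtf


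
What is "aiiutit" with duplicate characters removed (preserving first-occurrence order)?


Input: 'aiiutit'
Operation: keep first occurrence of each character
Scan: s[0]='a' new -> keep; s[1]='i' new -> keep; s[2]='i' seen -> skip; s[3]='u' new -> keep; s[4]='t' new -> keep; s[5]='i' seen -> skip; s[6]='t' seen -> skip
Result: aiut


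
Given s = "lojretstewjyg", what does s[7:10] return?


Input string: 'lojretstewjyg'
Operation: slice [7:10]
Extract characters: s[7]='t', s[8]='e', s[9]='w'
Result: tew


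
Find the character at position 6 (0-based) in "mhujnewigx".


Input string: 'mhujnewigx'
Operation: get character at index 6
Index mapping: s[0]='m', s[1]='h', s[2]='u', s[3]='j', s[4]='n', s[5]='e', s[6]='w'
Result: 'w'


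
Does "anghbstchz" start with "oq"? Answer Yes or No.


Input string: 'anghbstchz'
Prefix to check: 'oq'
First 2 characters of input: 'an'
Match: False
Result: No


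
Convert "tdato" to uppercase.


Input string: 'tdato'
Operation: convert each letter to uppercase
Mapping: 't'->'T', 'd'->'D', 'a'->'A', 't'->'T', 'o'->'O'
Result: TDATO


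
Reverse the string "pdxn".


Input string: 'pdxn'
Operation: reverse character order
Original order: 'p' -> 'd' -> 'x' -> 'n'
Reversed order: 'n' -> 'x' -> 'd' -> 'p'
Result: nxdp


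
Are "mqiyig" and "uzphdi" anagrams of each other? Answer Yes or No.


String 1: 'mqiyig' -> sorted: 'giimqy'
String 2: 'uzphdi' -> sorted: 'dhipuz'
Compare sorted forms: 'giimqy' != 'dhipuz'
Anagram: No


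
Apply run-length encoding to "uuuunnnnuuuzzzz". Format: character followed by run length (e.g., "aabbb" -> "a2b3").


Input: 'uuuunnnnuuuzzzz'
Operation: identify consecutive runs
Runs: 'uuuu' -> u4, 'nnnn' -> n4, 'uuu' -> u3, 'zzzz' -> z4
Encoded: u4n4u3z4


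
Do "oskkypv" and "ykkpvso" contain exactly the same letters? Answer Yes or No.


String 1: 'oskkypv' -> sorted: 'kkopsvy'
String 2: 'ykkpvso' -> sorted: 'kkopsvy'
Compare sorted forms: 'kkopsvy' == 'kkopsvy'
Anagram: Yes


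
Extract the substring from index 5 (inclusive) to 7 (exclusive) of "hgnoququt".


Input string: 'hgnoququt'
Operation: slice [5:7]
Extract characters: s[5]='u', s[6]='q'
Result: uq


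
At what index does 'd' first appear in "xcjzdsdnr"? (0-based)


Input string: 'xcjzdsdnr'
Target: 'd'
Scanning left to right: s[0]='x', s[1]='c', s[2]='j', s[3]='z', s[4]='d'
First match at index: 4


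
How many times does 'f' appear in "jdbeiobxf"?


Input string: 'jdbeiobxf'
Target character: 'f'
Scan each position: s[8]='f'
Matches found at indices: 8
Total: 1


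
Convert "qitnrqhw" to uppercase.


Input string: 'qitnrqhw'
Operation: convert each letter to uppercase
Mapping: 'q'->'Q', 'i'->'I', 't'->'T', 'n'->'N', 'r'->'R', 'q'->'Q', 'h'->'H', 'w'->'W'
Result: QITNRQHW


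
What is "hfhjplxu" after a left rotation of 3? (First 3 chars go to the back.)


Input: 'hfhjplxu', shift = 3
Operation: split at index 3 and swap parts
Front part s[0:3] = 'hfh'
Back part s[3:] = 'jplxu'
Rotated = back + front = 'jplxu' + 'hfh'
Result: jplxuhfh


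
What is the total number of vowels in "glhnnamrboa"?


Input string: 'glhnnamrboa'
Operation: count vowels (a, e, i, o, u)
Scan: s[0]='g', s[1]='l', s[2]='h', s[3]='n', s[4]='n', s[5]='a' (vowel), s[6]='m', s[7]='r', s[8]='b', s[9]='o' (vowel), s[10]='a' (vowel)
Vowels found: 3
Result: 3


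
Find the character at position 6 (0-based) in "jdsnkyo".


Input string: 'jdsnkyo'
Operation: get character at index 6
Index mapping: s[0]='j', s[1]='d', s[2]='s', s[3]='n', s[4]='k', s[5]='y', s[6]='o'
Result: 'o'


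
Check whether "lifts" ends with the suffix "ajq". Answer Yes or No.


Input string: 'lifts'
Suffix to check: 'ajq'
Last 3 characters of input: 'fts'
Match: False
Result: No


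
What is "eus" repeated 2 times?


Input string: 'eus'
Operation: repeat 2 times
Concatenation: 'eus' + 'eus'
Result: euseus


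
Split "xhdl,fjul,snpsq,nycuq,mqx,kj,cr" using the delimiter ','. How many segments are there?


Input string: 'xhdl,fjul,snpsq,nycuq,mqx,kj,cr'
Delimiter: ','
Split result: 'xhdl', 'fjul', 'snpsq', 'nycuq', 'mqx', 'kj', 'cr'
Number of parts: 7


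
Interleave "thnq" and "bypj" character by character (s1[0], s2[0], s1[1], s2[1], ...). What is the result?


String 1: 'thnq'
String 2: 'bypj'
Operation: alternate characters
Pairs: 't'+'b', 'h'+'y', 'n'+'p', 'q'+'j'
Result: tbhynpqj


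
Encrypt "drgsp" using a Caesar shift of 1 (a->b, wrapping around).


Input: 'drgsp', shift = 1
Operation: for each letter, (position + 1) mod 26
Mapping: 'd'(3+1=4)->'e', 'r'(17+1=18)->'s', 'g'(6+1=7)->'h', 's'(18+1=19)->'t', 'p'(15+1=16)->'q'
Result: eshtq


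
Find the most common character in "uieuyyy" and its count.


Input: 'uieuyyy'
Operation: tally each character
Counts: 'e':1, 'i':1, 'u':2, 'y':3
Maximum: 'y' appears 3 times


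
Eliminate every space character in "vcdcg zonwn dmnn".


Input string: 'vcdcg zonwn dmnn'
Operation: remove all spaces
Words: 'vcdcg', 'zonwn', 'dmnn'
Join without spaces: vcdcgzonwndmnn


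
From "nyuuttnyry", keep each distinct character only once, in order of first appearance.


Input: 'nyuuttnyry'
Operation: keep first occurrence of each character
Scan: s[0]='n' new -> keep; s[1]='y' new -> keep; s[2]='u' new -> keep; s[3]='u' seen -> skip; s[4]='t' new -> keep; s[5]='t' seen -> skip; s[6]='n' seen -> skip; s[7]='y' seen -> skip; s[8]='r' new -> keep; s[9]='y' seen -> skip
Result: nyutr


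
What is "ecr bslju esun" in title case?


Input string: 'ecr bslju esun'
Operation: capitalize first letter of each word
Word transformations: 'ecr'->'Ecr', 'bslju'->'Bslju', 'esun'->'Esun'
Result: Ecr Bslju Esun


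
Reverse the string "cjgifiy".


Input string: 'cjgifiy'
Operation: reverse character order
Original order: 'c' -> 'j' -> 'g' -> 'i' -> 'f' -> 'i' -> 'y'
Reversed order: 'y' -> 'i' -> 'f' -> 'i' -> 'g' -> 'j' -> 'c'
Result: yifigjc


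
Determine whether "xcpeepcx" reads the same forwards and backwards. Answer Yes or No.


Input string: 'xcpeepcx'
Reversed: 'xcpeepcx'
Compare pairs: s[0]='x' vs s[7]='x' (match), s[1]='c' vs s[6]='c' (match), s[2]='p' vs s[5]='p' (match), s[3]='e' vs s[4]='e' (match)
Palindrome: Yes


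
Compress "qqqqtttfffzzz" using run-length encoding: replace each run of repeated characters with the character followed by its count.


Input: 'qqqqtttfffzzz'
Operation: identify consecutive runs
Runs: 'qqqq' -> q4, 'ttt' -> t3, 'fff' -> f3, 'zzz' -> z3
Encoded: q4t3f3z3


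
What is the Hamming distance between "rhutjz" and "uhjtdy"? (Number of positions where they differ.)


String 1: 'rhutjz'
String 2: 'uhjtdy'
Compare each position: pos 0: 'r'!='u', pos 1: 'h'=='h', pos 2: 'u'!='j', pos 3: 't'=='t', pos 4: 'j'!='d', pos 5: 'z'!='y'
Differing positions: 4
Hamming distance: 4


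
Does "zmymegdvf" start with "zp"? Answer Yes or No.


Input string: 'zmymegdvf'
Prefix to check: 'zp'
First 2 characters of input: 'zm'
Match: False
Result: No


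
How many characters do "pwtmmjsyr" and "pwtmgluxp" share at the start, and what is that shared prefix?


String 1: 'pwtmmjsyr'
String 2: 'pwtmgluxp'
Compare position by position:
pos 0: 'p' vs 'p' match
pos 1: 'w' vs 'w' match
pos 2: 't' vs 't' match
pos 3: 'm' vs 'm' match
pos 4: 'm' vs 'g' differ -> stop
Longest common prefix: "pwtm" (length 4)


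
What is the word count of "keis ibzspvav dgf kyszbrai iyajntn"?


Input string: 'keis ibzspvav dgf kyszbrai iyajntn'
Operation: split by spaces
Words found: 'keis', 'ibzspvav', 'dgf', 'kyszbrai', 'iyajntn'
Word count: 5


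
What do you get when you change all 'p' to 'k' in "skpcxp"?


Input string: 'skpcxp'
Operation: replace 'p' with 'k'
Positions of 'p': 2, 5
After replacement: skkcxk


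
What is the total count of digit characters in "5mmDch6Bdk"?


Input string: '5mmDch6Bdk'
Operation: count digit characters (0-9)
Scan: '5'(digit), 'm', 'm', 'D', 'c', 'h', '6'(digit), 'B', 'd', 'k'
Digits found: 2
Result: 2


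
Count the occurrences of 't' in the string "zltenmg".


Input string: 'zltenmg'
Target character: 't'
Scan each position: s[2]='t'
Matches found at indices: 2
Total: 1


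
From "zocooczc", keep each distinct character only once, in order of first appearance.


Input: 'zocooczc'
Operation: keep first occurrence of each character
Scan: s[0]='z' new -> keep; s[1]='o' new -> keep; s[2]='c' new -> keep; s[3]='o' seen -> skip; s[4]='o' seen -> skip; s[5]='c' seen -> skip; s[6]='z' seen -> skip; s[7]='c' seen -> skip
Result: zoc


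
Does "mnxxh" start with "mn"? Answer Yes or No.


Input string: 'mnxxh'
Prefix to check: 'mn'
First 2 characters of input: 'mn'
Match: True
Result: Yes


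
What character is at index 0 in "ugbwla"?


Input string: 'ugbwla'
Operation: get character at index 0
Index mapping: s[0]='u'
Result: 'u'


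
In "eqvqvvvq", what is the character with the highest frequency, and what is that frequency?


Input: 'eqvqvvvq'
Operation: tally each character
Counts: 'e':1, 'q':3, 'v':4
Maximum: 'v' appears 4 times


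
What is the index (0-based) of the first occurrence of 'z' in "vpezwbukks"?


Input string: 'vpezwbukks'
Target: 'z'
Scanning left to right: s[0]='v', s[1]='p', s[2]='e', s[3]='z'
First match at index: 3


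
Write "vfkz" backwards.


Input string: 'vfkz'
Operation: reverse character order
Original order: 'v' -> 'f' -> 'k' -> 'z'
Reversed order: 'z' -> 'k' -> 'f' -> 'v'
Result: zkfv


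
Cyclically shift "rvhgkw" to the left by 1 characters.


Input: 'rvhgkw', shift = 1
Operation: split at index 1 and swap parts
Front part s[0:1] = 'r'
Back part s[1:] = 'vhgkw'
Rotated = back + front = 'vhgkw' + 'r'
Result: vhgkwr


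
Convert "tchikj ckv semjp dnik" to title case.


Input string: 'tchikj ckv semjp dnik'
Operation: capitalize first letter of each word
Word transformations: 'tchikj'->'Tchikj', 'ckv'->'Ckv', 'semjp'->'Semjp', 'dnik'->'Dnik'
Result: Tchikj Ckv Semjp Dnik


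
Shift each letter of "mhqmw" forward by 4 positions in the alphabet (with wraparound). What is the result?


Input: 'mhqmw', shift = 4
Operation: for each letter, (position + 4) mod 26
Mapping: 'm'(12+4=16)->'q', 'h'(7+4=11)->'l', 'q'(16+4=20)->'u', 'm'(12+4=16)->'q', 'w'(22+4=26, 26 mod 26=0)->'a'
Result: qluqa


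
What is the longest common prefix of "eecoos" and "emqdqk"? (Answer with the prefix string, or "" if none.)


String 1: 'eecoos'
String 2: 'emqdqk'
Compare position by position:
pos 0: 'e' vs 'e' match
pos 1: 'e' vs 'm' differ -> stop
Longest common prefix: "e" (length 1)


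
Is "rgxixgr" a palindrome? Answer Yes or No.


Input string: 'rgxixgr'
Reversed: 'rgxixgr'
Compare pairs: s[0]='r' vs s[6]='r' (match), s[1]='g' vs s[5]='g' (match), s[2]='x' vs s[4]='x' (match)
Palindrome: Yes


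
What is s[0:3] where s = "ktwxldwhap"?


Input string: 'ktwxldwhap'
Operation: slice [0:3]
Extract characters: s[0]='k', s[1]='t', s[2]='w'
Result: ktw


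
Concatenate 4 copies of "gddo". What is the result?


Input string: 'gddo'
Operation: repeat 4 times
Concatenation: 'gddo' + 'gddo' + 'gddo' + 'gddo'
Result: gddogddogddogddo


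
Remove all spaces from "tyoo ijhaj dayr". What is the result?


Input string: 'tyoo ijhaj dayr'
Operation: remove all spaces
Words: 'tyoo', 'ijhaj', 'dayr'
Join without spaces: tyooijhajdayr


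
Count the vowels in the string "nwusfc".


Input string: 'nwusfc'
Operation: count vowels (a, e, i, o, u)
Scan: s[0]='n', s[1]='w', s[2]='u' (vowel), s[3]='s', s[4]='f', s[5]='c'
Vowels found: 1
Result: 1


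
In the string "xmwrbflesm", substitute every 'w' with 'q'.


Input string: 'xmwrbflesm'
Operation: replace 'w' with 'q'
Positions of 'w': 2
After replacement: xmqrbflesm


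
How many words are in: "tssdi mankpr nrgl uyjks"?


Input string: 'tssdi mankpr nrgl uyjks'
Operation: split by spaces
Words found: 'tssdi', 'mankpr', 'nrgl', 'uyjks'
Word count: 4


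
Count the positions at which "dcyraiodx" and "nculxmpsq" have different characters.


String 1: 'dcyraiodx'
String 2: 'nculxmpsq'
Compare each position: pos 0: 'd'!='n', pos 1: 'c'=='c', pos 2: 'y'!='u', pos 3: 'r'!='l', pos 4: 'a'!='x', pos 5: 'i'!='m', pos 6: 'o'!='p', pos 7: 'd'!='s', pos 8: 'x'!='q'
Differing positions: 8
Hamming distance: 8


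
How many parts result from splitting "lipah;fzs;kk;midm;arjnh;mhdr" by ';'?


Input string: 'lipah;fzs;kk;midm;arjnh;mhdr'
Delimiter: ';'
Split result: 'lipah', 'fzs', 'kk', 'midm', 'arjnh', 'mhdr'
Number of parts: 6


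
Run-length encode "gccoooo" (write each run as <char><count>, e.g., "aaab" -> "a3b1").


Input: 'gccoooo'
Operation: identify consecutive runs
Runs: 'g' -> g1, 'cc' -> c2, 'oooo' -> o4
Encoded: g1c2o4


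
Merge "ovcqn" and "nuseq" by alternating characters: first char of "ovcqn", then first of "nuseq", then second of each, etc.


String 1: 'ovcqn'
String 2: 'nuseq'
Operation: alternate characters
Pairs: 'o'+'n', 'v'+'u', 'c'+'s', 'q'+'e', 'n'+'q'
Result: onvucsqenq


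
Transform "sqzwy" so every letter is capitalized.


Input string: 'sqzwy'
Operation: convert each letter to uppercase
Mapping: 's'->'S', 'q'->'Q', 'z'->'Z', 'w'->'W', 'y'->'Y'
Result: SQZWY


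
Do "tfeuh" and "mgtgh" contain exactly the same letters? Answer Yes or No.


String 1: 'tfeuh' -> sorted: 'efhtu'
String 2: 'mgtgh' -> sorted: 'gghmt'
Compare sorted forms: 'efhtu' != 'gghmt'
Anagram: No


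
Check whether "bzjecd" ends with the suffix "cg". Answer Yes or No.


Input string: 'bzjecd'
Suffix to check: 'cg'
Last 2 characters of input: 'cd'
Match: False
Result: No


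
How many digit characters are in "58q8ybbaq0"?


Input string: '58q8ybbaq0'
Operation: count digit characters (0-9)
Scan: '5'(digit), '8'(digit), 'q', '8'(digit), 'y', 'b', 'b', 'a', 'q', '0'(digit)
Digits found: 4
Result: 4


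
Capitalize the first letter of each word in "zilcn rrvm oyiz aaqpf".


Input string: 'zilcn rrvm oyiz aaqpf'
Operation: capitalize first letter of each word
Word transformations: 'zilcn'->'Zilcn', 'rrvm'->'Rrvm', 'oyiz'->'Oyiz', 'aaqpf'->'Aaqpf'
Result: Zilcn Rrvm Oyiz Aaqpf


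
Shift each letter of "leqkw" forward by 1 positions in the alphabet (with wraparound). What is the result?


Input: 'leqkw', shift = 1
Operation: for each letter, (position + 1) mod 26
Mapping: 'l'(11+1=12)->'m', 'e'(4+1=5)->'f', 'q'(16+1=17)->'r', 'k'(10+1=11)->'l', 'w'(22+1=23)->'x'
Result: mfrlx


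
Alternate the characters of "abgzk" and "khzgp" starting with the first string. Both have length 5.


String 1: 'abgzk'
String 2: 'khzgp'
Operation: alternate characters
Pairs: 'a'+'k', 'b'+'h', 'g'+'z', 'z'+'g', 'k'+'p'
Result: akbhgzzgkp


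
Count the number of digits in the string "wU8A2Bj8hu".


Input string: 'wU8A2Bj8hu'
Operation: count digit characters (0-9)
Scan: 'w', 'U', '8'(digit), 'A', '2'(digit), 'B', 'j', '8'(digit), 'h', 'u'
Digits found: 3
Result: 3


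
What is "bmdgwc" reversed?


Input string: 'bmdgwc'
Operation: reverse character order
Original order: 'b' -> 'm' -> 'd' -> 'g' -> 'w' -> 'c'
Reversed order: 'c' -> 'w' -> 'g' -> 'd' -> 'm' -> 'b'
Result: cwgdmb


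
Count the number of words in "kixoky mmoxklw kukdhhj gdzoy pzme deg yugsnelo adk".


Input string: 'kixoky mmoxklw kukdhhj gdzoy pzme deg yugsnelo adk'
Operation: split by spaces
Words found: 'kixoky', 'mmoxklw', 'kukdhhj', 'gdzoy', 'pzme', 'deg', 'yugsnelo', 'adk'
Word count: 8


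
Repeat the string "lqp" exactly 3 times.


Input string: 'lqp'
Operation: repeat 3 times
Concatenation: 'lqp' + 'lqp' + 'lqp'
Result: lqplqplqp


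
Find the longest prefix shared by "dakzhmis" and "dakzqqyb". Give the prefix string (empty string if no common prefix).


String 1: 'dakzhmis'
String 2: 'dakzqqyb'
Compare position by position:
pos 0: 'd' vs 'd' match
pos 1: 'a' vs 'a' match
pos 2: 'k' vs 'k' match
pos 3: 'z' vs 'z' match
pos 4: 'h' vs 'q' differ -> stop
Longest common prefix: "dakz" (length 4)


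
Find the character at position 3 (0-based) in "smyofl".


Input string: 'smyofl'
Operation: get character at index 3
Index mapping: s[0]='s', s[1]='m', s[2]='y', s[3]='o'
Result: 'o'


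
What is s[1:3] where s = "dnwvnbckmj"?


Input string: 'dnwvnbckmj'
Operation: slice [1:3]
Extract characters: s[1]='n', s[2]='w'
Result: nw


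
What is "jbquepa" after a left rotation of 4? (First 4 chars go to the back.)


Input: 'jbquepa', shift = 4
Operation: split at index 4 and swap parts
Front part s[0:4] = 'jbqu'
Back part s[4:] = 'epa'
Rotated = back + front = 'epa' + 'jbqu'
Result: epajbqu


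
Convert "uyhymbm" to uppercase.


Input string: 'uyhymbm'
Operation: convert each letter to uppercase
Mapping: 'u'->'U', 'y'->'Y', 'h'->'H', 'y'->'Y', 'm'->'M', 'b'->'B', 'm'->'M'
Result: UYHYMBM


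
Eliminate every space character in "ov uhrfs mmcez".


Input string: 'ov uhrfs mmcez'
Operation: remove all spaces
Words: 'ov', 'uhrfs', 'mmcez'
Join without spaces: ovuhrfsmmcez


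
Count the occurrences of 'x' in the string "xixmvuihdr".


Input string: 'xixmvuihdr'
Target character: 'x'
Scan each position: s[0]='x', s[2]='x'
Matches found at indices: 0, 2
Total: 2


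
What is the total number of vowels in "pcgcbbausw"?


Input string: 'pcgcbbausw'
Operation: count vowels (a, e, i, o, u)
Scan: s[0]='p', s[1]='c', s[2]='g', s[3]='c', s[4]='b', s[5]='b', s[6]='a' (vowel), s[7]='u' (vowel), s[8]='s', s[9]='w'
Vowels found: 2
Result: 2


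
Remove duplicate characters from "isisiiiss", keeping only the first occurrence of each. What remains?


Input: 'isisiiiss'
Operation: keep first occurrence of each character
Scan: s[0]='i' new -> keep; s[1]='s' new -> keep; s[2]='i' seen -> skip; s[3]='s' seen -> skip; s[4]='i' seen -> skip; s[5]='i' seen -> skip; s[6]='i' seen -> skip; s[7]='s' seen -> skip; s[8]='s' seen -> skip
Result: is


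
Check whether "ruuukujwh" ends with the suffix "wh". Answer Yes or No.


Input string: 'ruuukujwh'
Suffix to check: 'wh'
Last 2 characters of input: 'wh'
Match: True
Result: Yes


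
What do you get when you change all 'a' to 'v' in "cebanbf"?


Input string: 'cebanbf'
Operation: replace 'a' with 'v'
Positions of 'a': 3
After replacement: cebvnbf


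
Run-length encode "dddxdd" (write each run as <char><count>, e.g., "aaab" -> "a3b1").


Input: 'dddxdd'
Operation: identify consecutive runs
Runs: 'ddd' -> d3, 'x' -> x1, 'dd' -> d2
Encoded: d3x1d2


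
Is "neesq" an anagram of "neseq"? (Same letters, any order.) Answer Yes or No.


String 1: 'neseq' -> sorted: 'eenqs'
String 2: 'neesq' -> sorted: 'eenqs'
Compare sorted forms: 'eenqs' == 'eenqs'
Anagram: Yes


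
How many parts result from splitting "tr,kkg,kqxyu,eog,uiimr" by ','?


Input string: 'tr,kkg,kqxyu,eog,uiimr'
Delimiter: ','
Split result: 'tr', 'kkg', 'kqxyu', 'eog', 'uiimr'
Number of parts: 5


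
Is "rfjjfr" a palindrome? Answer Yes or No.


Input string: 'rfjjfr'
Reversed: 'rfjjfr'
Compare pairs: s[0]='r' vs s[5]='r' (match), s[1]='f' vs s[4]='f' (match), s[2]='j' vs s[3]='j' (match)
Palindrome: Yes


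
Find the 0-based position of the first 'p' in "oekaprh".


Input string: 'oekaprh'
Target: 'p'
Scanning left to right: s[0]='o', s[1]='e', s[2]='k', s[3]='a', s[4]='p'
First match at index: 4


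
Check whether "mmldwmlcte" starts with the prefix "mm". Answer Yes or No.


Input string: 'mmldwmlcte'
Prefix to check: 'mm'
First 2 characters of input: 'mm'
Match: True
Result: Yes


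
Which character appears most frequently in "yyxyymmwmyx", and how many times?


Input: 'yyxyymmwmyx'
Operation: tally each character
Counts: 'm':3, 'w':1, 'x':2, 'y':5
Maximum: 'y' appears 5 times


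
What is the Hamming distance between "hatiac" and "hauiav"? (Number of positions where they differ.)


String 1: 'hatiac'
String 2: 'hauiav'
Compare each position: pos 0: 'h'=='h', pos 1: 'a'=='a', pos 2: 't'!='u', pos 3: 'i'=='i', pos 4: 'a'=='a', pos 5: 'c'!='v'
Differing positions: 2
Hamming distance: 2


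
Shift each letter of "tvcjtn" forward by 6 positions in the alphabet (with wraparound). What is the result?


Input: 'tvcjtn', shift = 6
Operation: for each letter, (position + 6) mod 26
Mapping: 't'(19+6=25)->'z', 'v'(21+6=27, 27 mod 26=1)->'b', 'c'(2+6=8)->'i', 'j'(9+6=15)->'p', 't'(19+6=25)->'z', 'n'(13+6=19)->'t'
Result: zbipzt


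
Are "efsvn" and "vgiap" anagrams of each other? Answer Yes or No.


String 1: 'efsvn' -> sorted: 'efnsv'
String 2: 'vgiap' -> sorted: 'agipv'
Compare sorted forms: 'efnsv' != 'agipv'
Anagram: No


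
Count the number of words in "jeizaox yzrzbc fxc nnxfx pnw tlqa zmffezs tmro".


Input string: 'jeizaox yzrzbc fxc nnxfx pnw tlqa zmffezs tmro'
Operation: split by spaces
Words found: 'jeizaox', 'yzrzbc', 'fxc', 'nnxfx', 'pnw', 'tlqa', 'zmffezs', 'tmro'
Word count: 8


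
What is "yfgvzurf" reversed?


Input string: 'yfgvzurf'
Operation: reverse character order
Original order: 'y' -> 'f' -> 'g' -> 'v' -> 'z' -> 'u' -> 'r' -> 'f'
Reversed order: 'f' -> 'r' -> 'u' -> 'z' -> 'v' -> 'g' -> 'f' -> 'y'
Result: fruzvgfy


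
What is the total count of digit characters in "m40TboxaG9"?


Input string: 'm40TboxaG9'
Operation: count digit characters (0-9)
Scan: 'm', '4'(digit), '0'(digit), 'T', 'b', 'o', 'x', 'a', 'G', '9'(digit)
Digits found: 3
Result: 3


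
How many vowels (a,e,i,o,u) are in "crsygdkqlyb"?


Input string: 'crsygdkqlyb'
Operation: count vowels (a, e, i, o, u)
Scan: s[0]='c', s[1]='r', s[2]='s', s[3]='y', s[4]='g', s[5]='d', s[6]='k', s[7]='q', s[8]='l', s[9]='y', s[10]='b'
Vowels found: 0
Result: 0


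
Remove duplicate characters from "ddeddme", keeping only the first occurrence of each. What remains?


Input: 'ddeddme'
Operation: keep first occurrence of each character
Scan: s[0]='d' new -> keep; s[1]='d' seen -> skip; s[2]='e' new -> keep; s[3]='d' seen -> skip; s[4]='d' seen -> skip; s[5]='m' new -> keep; s[6]='e' seen -> skip
Result: dem


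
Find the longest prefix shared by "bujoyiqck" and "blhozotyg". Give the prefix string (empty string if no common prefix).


String 1: 'bujoyiqck'
String 2: 'blhozotyg'
Compare position by position:
pos 0: 'b' vs 'b' match
pos 1: 'u' vs 'l' differ -> stop
Longest common prefix: "b" (length 1)


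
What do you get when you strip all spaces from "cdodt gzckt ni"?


Input string: 'cdodt gzckt ni'
Operation: remove all spaces
Words: 'cdodt', 'gzckt', 'ni'
Join without spaces: cdodtgzcktni


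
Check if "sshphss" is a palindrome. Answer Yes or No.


Input string: 'sshphss'
Reversed: 'sshphss'
Compare pairs: s[0]='s' vs s[6]='s' (match), s[1]='s' vs s[5]='s' (match), s[2]='h' vs s[4]='h' (match)
Palindrome: Yes


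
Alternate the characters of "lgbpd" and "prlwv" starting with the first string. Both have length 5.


String 1: 'lgbpd'
String 2: 'prlwv'
Operation: alternate characters
Pairs: 'l'+'p', 'g'+'r', 'b'+'l', 'p'+'w', 'd'+'v'
Result: lpgrblpwdv


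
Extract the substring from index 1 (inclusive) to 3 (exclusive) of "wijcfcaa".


Input string: 'wijcfcaa'
Operation: slice [1:3]
Extract characters: s[1]='i', s[2]='j'
Result: ij


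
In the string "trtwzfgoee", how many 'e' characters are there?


Input string: 'trtwzfgoee'
Target character: 'e'
Scan each position: s[8]='e', s[9]='e'
Matches found at indices: 8, 9
Total: 2


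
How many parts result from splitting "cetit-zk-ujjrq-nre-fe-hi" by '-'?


Input string: 'cetit-zk-ujjrq-nre-fe-hi'
Delimiter: '-'
Split result: 'cetit', 'zk', 'ujjrq', 'nre', 'fe', 'hi'
Number of parts: 6


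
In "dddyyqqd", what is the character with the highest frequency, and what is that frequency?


Input: 'dddyyqqd'
Operation: tally each character
Counts: 'd':4, 'q':2, 'y':2
Maximum: 'd' appears 4 times


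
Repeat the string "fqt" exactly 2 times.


Input string: 'fqt'
Operation: repeat 2 times
Concatenation: 'fqt' + 'fqt'
Result: fqtfqt


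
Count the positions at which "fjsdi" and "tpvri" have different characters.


String 1: 'fjsdi'
String 2: 'tpvri'
Compare each position: pos 0: 'f'!='t', pos 1: 'j'!='p', pos 2: 's'!='v', pos 3: 'd'!='r', pos 4: 'i'=='i'
Differing positions: 4
Hamming distance: 4


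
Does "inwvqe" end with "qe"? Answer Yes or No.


Input string: 'inwvqe'
Suffix to check: 'qe'
Last 2 characters of input: 'qe'
Match: True
Result: Yes


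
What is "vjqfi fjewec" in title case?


Input string: 'vjqfi fjewec'
Operation: capitalize first letter of each word
Word transformations: 'vjqfi'->'Vjqfi', 'fjewec'->'Fjewec'
Result: Vjqfi Fjewec


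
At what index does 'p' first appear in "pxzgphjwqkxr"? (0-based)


Input string: 'pxzgphjwqkxr'
Target: 'p'
Scanning left to right: s[0]='p'
First match at index: 0


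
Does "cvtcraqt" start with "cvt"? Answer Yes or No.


Input string: 'cvtcraqt'
Prefix to check: 'cvt'
First 3 characters of input: 'cvt'
Match: True
Result: Yes


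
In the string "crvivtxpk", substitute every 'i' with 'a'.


Input string: 'crvivtxpk'
Operation: replace 'i' with 'a'
Positions of 'i': 3
After replacement: crvavtxpk


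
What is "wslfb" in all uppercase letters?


Input string: 'wslfb'
Operation: convert each letter to uppercase
Mapping: 'w'->'W', 's'->'S', 'l'->'L', 'f'->'F', 'b'->'B'
Result: WSLFB


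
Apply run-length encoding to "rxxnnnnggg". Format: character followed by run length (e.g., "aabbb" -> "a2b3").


Input: 'rxxnnnnggg'
Operation: identify consecutive runs
Runs: 'r' -> r1, 'xx' -> x2, 'nnnn' -> n4, 'ggg' -> g3
Encoded: r1x2n4g3


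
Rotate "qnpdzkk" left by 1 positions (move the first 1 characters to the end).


Input: 'qnpdzkk', shift = 1
Operation: split at index 1 and swap parts
Front part s[0:1] = 'q'
Back part s[1:] = 'npdzkk'
Rotated = back + front = 'npdzkk' + 'q'
Result: npdzkkq


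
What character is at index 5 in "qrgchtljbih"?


Input string: 'qrgchtljbih'
Operation: get character at index 5
Index mapping: s[0]='q', s[1]='r', s[2]='g', s[3]='c', s[4]='h', s[5]='t'
Result: 't'


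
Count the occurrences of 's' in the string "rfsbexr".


Input string: 'rfsbexr'
Target character: 's'
Scan each position: s[2]='s'
Matches found at indices: 2
Total: 1
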